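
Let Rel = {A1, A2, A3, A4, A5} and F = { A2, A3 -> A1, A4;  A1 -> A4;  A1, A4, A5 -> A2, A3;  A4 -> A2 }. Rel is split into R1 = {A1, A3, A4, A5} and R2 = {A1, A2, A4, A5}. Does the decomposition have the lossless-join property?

Yes

Common attributes: R1 ∩ R2 = {A1, A4, A5}.
Closure of {A1, A4, A5}: A1, A4, A5 → A2, A3 applies, adding A2, A3. So (A1, A4, A5)⁺ = {A1, A2, A3, A4, A5}.
This closure contains every attribute of R1, so R1 ∩ R2 → R1. The join is lossless.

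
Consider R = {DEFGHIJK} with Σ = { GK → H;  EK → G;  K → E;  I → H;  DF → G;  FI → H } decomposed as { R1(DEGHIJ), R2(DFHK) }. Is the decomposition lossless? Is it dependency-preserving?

Lossless test: (DH)⁺ = {DH}, which is a superkey of neither fragment — lossy.
Dependency preservation: the restricted closure of {EK} across the fragments never reaches {G}, so EK → G cannot be enforced without a join — not preserved.

lossy and not dependency-preserving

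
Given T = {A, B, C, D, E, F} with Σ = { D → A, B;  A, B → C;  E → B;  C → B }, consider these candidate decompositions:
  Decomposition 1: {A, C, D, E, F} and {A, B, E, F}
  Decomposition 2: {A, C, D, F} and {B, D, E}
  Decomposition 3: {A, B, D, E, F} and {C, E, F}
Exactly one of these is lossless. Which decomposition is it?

Decomposition 1

Decomposition 1: common = {A, E, F}, closure = {A, B, C, E, F} → lossless.
Decomposition 2: common = {D}, closure = {A, B, C, D} → lossy.
Decomposition 3: common = {E, F}, closure = {B, E, F} → lossy.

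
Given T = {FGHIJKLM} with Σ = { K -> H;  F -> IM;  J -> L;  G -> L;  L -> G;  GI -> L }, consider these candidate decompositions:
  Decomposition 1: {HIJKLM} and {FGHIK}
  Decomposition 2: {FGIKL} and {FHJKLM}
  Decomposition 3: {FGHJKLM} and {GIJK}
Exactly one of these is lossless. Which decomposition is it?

Decomposition 1: common = {HIK}, closure = {HIK} → lossy.
Decomposition 2: common = {FKL}, closure = {FGHIKLM} → lossless.
Decomposition 3: common = {GJK}, closure = {GHJKL} → lossy.

Decomposition 2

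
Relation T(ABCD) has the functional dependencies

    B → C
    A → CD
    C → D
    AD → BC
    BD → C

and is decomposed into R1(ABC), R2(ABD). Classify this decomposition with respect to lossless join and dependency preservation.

lossless but not dependency-preserving

Lossless test: (AB)⁺ = {ABCD}, which contains all of one fragment — lossless.
Dependency preservation: the restricted closure of {C} across the fragments never reaches {D}, so C → D cannot be enforced without a join — not preserved.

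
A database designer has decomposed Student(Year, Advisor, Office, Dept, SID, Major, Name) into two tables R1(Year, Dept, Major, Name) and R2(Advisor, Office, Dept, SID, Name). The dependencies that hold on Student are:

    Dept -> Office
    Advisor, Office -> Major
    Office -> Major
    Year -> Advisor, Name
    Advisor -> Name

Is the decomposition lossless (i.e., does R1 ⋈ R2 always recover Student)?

Common attributes: R1 ∩ R2 = {Dept, Name}.
Closure of {Dept, Name}: Dept → Office applies, adding Office; Office → Major applies, adding Major. So (Dept, Name)⁺ = {Office, Dept, Major, Name}.
The closure contains neither all of R1 = {Year, Dept, Major, Name} nor all of R2 = {Advisor, Office, Dept, SID, Name}, so the common attributes are not a superkey of either fragment. The join is lossy.

No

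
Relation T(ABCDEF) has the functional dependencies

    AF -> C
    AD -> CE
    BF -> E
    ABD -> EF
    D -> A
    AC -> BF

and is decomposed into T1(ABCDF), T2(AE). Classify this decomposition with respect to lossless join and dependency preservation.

lossy and not dependency-preserving

Lossless test: (A)⁺ = {A}, which is a superkey of neither fragment — lossy.
Dependency preservation: the restricted closure of {AD} across the fragments never reaches {CE}, so AD → CE cannot be enforced without a join — not preserved.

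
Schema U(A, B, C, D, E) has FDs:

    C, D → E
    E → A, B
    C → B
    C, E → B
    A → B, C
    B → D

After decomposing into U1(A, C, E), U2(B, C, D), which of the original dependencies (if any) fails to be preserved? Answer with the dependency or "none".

none

C, D → E: restricted closure across fragments reaches E.
E → A, B: restricted closure across fragments reaches A, B.
C → B lies within U2.
C, E → B: restricted closure across fragments reaches B.
A → B, C: restricted closure across fragments reaches B, C.
B → D lies within U2.
Every dependency is enforceable on the fragments, so the decomposition is dependency-preserving.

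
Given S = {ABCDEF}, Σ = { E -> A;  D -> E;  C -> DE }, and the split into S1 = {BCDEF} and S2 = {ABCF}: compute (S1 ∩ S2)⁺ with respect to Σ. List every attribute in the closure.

S1 ∩ S2 = {BCF}.
C → DE applies, adding DE
E → A applies, adding A
Closure: {ABCDEF}.

ABCDEF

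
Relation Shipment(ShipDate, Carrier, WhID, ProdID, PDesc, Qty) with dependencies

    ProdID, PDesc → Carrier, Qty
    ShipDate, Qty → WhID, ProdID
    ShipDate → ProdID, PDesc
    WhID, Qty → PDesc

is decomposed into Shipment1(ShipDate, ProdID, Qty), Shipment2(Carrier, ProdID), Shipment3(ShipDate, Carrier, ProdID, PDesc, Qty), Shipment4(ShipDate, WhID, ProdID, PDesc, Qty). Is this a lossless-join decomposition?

Yes

Chase test. Columns are ShipDate, Carrier, WhID, ProdID, PDesc, Qty; row i has aⱼ where attribute j ∈ Shipmenti, else bᵢⱼ.
Initial tableau (one row per fragment):
  row 1: a1 b12 b13 a4 b15 a6
  row 2: b21 a2 b23 a4 b25 b26
  row 3: a1 a2 b33 a4 a5 a6
  row 4: a1 b42 a3 a4 a5 a6
Rows 3 and 4 agree on ProdID, PDesc; apply ProdID, PDesc→Carrier, Qty and equate their Carrier, Qty entries.
Rows 1 and 3 agree on ShipDate, Qty; apply ShipDate, Qty→WhID, ProdID and equate their WhID, ProdID entries.
Rows 1 and 4 agree on ShipDate, Qty; apply ShipDate, Qty→WhID, ProdID and equate their WhID, ProdID entries.
Rows 1 and 3 agree on ShipDate; apply ShipDate→ProdID, PDesc and equate their ProdID, PDesc entries.
Rows 1 and 3 agree on ProdID, PDesc; apply ProdID, PDesc→Carrier, Qty and equate their Carrier, Qty entries.
Row 1 is now all distinguished symbols — the join is lossless.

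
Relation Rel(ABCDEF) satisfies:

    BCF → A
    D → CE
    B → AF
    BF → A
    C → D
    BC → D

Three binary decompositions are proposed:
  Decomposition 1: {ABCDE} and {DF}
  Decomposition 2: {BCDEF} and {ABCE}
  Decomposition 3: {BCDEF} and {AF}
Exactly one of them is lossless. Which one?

Decomposition 1: common = {D}, closure = {CDE} → lossy.
Decomposition 2: common = {BCE}, closure = {ABCDEF} → lossless.
Decomposition 3: common = {F}, closure = {F} → lossy.

Decomposition 2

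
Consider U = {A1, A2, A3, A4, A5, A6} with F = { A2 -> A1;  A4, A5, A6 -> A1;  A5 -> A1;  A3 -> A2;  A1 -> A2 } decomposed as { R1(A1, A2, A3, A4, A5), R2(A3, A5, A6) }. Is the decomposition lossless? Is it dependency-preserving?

lossy but dependency-preserving

Lossless test: (A3, A5)⁺ = {A1, A2, A3, A5}, which is a superkey of neither fragment — lossy.
Dependency preservation: A4, A5, A6 → A1 is not contained in any single fragment, but the restricted closure of its left-hand side across the fragments still reaches the right-hand side; the remaining FDs each lie inside some fragment. All dependencies are preserved.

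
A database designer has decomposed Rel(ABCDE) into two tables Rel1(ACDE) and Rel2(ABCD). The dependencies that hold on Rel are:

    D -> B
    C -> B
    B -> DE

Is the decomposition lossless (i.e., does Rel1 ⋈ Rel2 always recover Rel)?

Yes

Common attributes: Rel1 ∩ Rel2 = {ACD}.
Closure of {ACD}: D → B applies, adding B; B → DE applies, adding E. So (ACD)⁺ = {ABCDE}.
This closure contains every attribute of Rel1, so Rel1 ∩ Rel2 → Rel1. The join is lossless.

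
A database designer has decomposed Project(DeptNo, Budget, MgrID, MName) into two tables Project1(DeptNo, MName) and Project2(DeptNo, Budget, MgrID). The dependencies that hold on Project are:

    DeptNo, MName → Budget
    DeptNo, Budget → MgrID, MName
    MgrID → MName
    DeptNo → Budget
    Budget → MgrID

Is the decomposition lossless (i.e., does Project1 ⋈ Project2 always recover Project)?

Yes

Common attributes: Project1 ∩ Project2 = {DeptNo}.
Closure of {DeptNo}: DeptNo → Budget applies, adding Budget; Budget → MgrID applies, adding MgrID; DeptNo, Budget → MgrID, MName applies, adding MName. So (DeptNo)⁺ = {DeptNo, Budget, MgrID, MName}.
This closure contains every attribute of Project1, so Project1 ∩ Project2 → Project1. The join is lossless.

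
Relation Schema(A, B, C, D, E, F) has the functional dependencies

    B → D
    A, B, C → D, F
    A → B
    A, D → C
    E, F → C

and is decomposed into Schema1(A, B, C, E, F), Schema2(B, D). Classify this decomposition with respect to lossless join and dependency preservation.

Lossless test: (B)⁺ = {B, D}, which contains all of one fragment — lossless.
Dependency preservation: A, B, C → D, F; A, D → C are not contained in any single fragment, but the restricted closure of each left-hand side across the fragments still reaches the right-hand side; the remaining FDs each lie inside some fragment. All dependencies are preserved.

lossless and dependency-preserving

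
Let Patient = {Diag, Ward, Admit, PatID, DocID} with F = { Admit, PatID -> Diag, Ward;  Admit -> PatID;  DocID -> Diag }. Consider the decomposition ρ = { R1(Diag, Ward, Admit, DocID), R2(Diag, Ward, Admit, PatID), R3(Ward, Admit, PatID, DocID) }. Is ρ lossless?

Yes

Chase test. Columns are Diag, Ward, Admit, PatID, DocID; row i has aⱼ where attribute j ∈ Ri, else bᵢⱼ.
Initial tableau (one row per fragment):
  row 1: a1 a2 a3 b14 a5
  row 2: a1 a2 a3 a4 b25
  row 3: b31 a2 a3 a4 a5
Rows 2 and 3 agree on Admit, PatID; apply Admit, PatID→Diag, Ward and equate their Diag, Ward entries.
Rows 1 and 2 agree on Admit; apply Admit→PatID and equate their PatID entries.
Row 1 is now all distinguished symbols — the join is lossless.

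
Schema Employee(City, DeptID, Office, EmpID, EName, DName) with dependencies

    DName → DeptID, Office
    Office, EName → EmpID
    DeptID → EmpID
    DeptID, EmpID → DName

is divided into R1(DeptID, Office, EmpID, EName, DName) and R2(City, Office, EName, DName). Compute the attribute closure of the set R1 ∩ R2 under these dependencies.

R1 ∩ R2 = {Office, EName, DName}.
DName → DeptID, Office applies, adding DeptID
Office, EName → EmpID applies, adding EmpID
Closure: {DeptID, Office, EmpID, EName, DName}.

DeptID, Office, EmpID, EName, DName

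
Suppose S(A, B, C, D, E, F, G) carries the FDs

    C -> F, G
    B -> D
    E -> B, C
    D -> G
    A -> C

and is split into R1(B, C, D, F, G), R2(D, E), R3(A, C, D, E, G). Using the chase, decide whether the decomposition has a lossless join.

Chase test. Columns are A, B, C, D, E, F, G; row i has aⱼ where attribute j ∈ Ri, else bᵢⱼ.
Initial tableau (one row per fragment):
  row 1: b11 a2 a3 a4 b15 a6 a7
  row 2: b21 b22 b23 a4 a5 b26 b27
  row 3: a1 b32 a3 a4 a5 b36 a7
Rows 1 and 3 agree on C; apply C→F, G and equate their F, G entries.
Rows 2 and 3 agree on E; apply E→B, C and equate their B, C entries.
Rows 1 and 2 agree on D; apply D→G and equate their G entries.
Rows 1 and 2 agree on C; apply C→F, G and equate their F, G entries.
No row becomes fully distinguished — the join is lossy.

No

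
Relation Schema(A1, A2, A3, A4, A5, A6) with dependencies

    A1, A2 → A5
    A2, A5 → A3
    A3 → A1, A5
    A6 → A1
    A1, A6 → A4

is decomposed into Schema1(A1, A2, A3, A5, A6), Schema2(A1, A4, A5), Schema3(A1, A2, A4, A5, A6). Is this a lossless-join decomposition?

Yes

Chase test. Columns are A1, A2, A3, A4, A5, A6; row i has aⱼ where attribute j ∈ Schemai, else bᵢⱼ.
Initial tableau (one row per fragment):
  row 1: a1 a2 a3 b14 a5 a6
  row 2: a1 b22 b23 a4 a5 b26
  row 3: a1 a2 b33 a4 a5 a6
Rows 1 and 3 agree on A2, A5; apply A2, A5→A3 and equate their A3 entries.
Rows 1 and 3 agree on A1, A6; apply A1, A6→A4 and equate their A4 entries.
Row 1 is now all distinguished symbols — the join is lossless.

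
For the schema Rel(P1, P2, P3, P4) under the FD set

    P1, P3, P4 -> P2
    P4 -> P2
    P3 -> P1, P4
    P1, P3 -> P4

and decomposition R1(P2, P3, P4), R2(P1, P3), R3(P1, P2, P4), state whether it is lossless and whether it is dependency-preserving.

lossless and dependency-preserving

Lossless test (chase): Rows 1 and 2 agree on P3; apply P3→P1, P4 and equate their P1, P4 entries. Rows 1 and 2 agree on P1, P3, P4; apply P1, P3, P4→P2 and equate their P2 entries. Row 1 is now all distinguished symbols — the join is lossless.
Dependency preservation: P1, P3, P4 → P2; P3 → P1, P4; P1, P3 → P4 are not contained in any single fragment, but the restricted closure of each left-hand side across the fragments still reaches the right-hand side; the remaining FDs each lie inside some fragment. All dependencies are preserved.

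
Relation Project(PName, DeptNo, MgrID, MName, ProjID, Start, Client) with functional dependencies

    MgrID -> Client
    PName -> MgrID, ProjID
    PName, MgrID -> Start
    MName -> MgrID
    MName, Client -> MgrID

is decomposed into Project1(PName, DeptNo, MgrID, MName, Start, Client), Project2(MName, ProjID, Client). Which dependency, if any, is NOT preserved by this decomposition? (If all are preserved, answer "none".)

PName -> MgrID, ProjID

Check PName → MgrID, ProjID: no single fragment contains all of {PName, MgrID, ProjID}, and the restricted closure of {PName} across the fragments never reaches {MgrID, ProjID}.
MgrID → Client is preserved.
PName, MgrID → Start is preserved.
MName → MgrID is preserved.
MName, Client → MgrID is preserved.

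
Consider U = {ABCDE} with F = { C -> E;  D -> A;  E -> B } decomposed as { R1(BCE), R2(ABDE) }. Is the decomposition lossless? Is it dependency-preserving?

Lossless test: (BE)⁺ = {BE}, which is a superkey of neither fragment — lossy.
Dependency preservation: every FD's attributes lie within a single fragment, so each can be enforced locally — preserved.

lossy but dependency-preserving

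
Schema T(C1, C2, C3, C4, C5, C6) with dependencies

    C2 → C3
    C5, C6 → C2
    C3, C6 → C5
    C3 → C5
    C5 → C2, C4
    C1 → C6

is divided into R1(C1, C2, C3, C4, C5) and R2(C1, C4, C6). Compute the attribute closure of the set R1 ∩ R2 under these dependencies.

R1 ∩ R2 = {C1, C4}.
C1 → C6 applies, adding C6
Closure: {C1, C4, C6}.

C1, C4, C6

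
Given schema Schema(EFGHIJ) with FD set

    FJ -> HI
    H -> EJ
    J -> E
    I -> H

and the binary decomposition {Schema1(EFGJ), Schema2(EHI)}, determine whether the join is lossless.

Common attributes: Schema1 ∩ Schema2 = {E}.
No dependency enlarges {E}, so (E)⁺ = {E}.
The closure contains neither all of Schema1 = {EFGJ} nor all of Schema2 = {EHI}, so the common attributes are not a superkey of either fragment. The join is lossy.

No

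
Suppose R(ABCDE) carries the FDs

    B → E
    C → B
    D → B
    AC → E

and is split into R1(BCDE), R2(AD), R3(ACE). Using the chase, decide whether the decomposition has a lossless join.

Chase test. Columns are ABCDE; row i has aⱼ where attribute j ∈ Ri, else bᵢⱼ.
Initial tableau (one row per fragment):
  row 1: b11 a2 a3 a4 a5
  row 2: a1 b22 b23 a4 b25
  row 3: a1 b32 a3 b34 a5
Rows 1 and 3 agree on C; apply C→B and equate their B entries.
Rows 1 and 2 agree on D; apply D→B and equate their B entries.
Rows 1 and 2 agree on B; apply B→E and equate their E entries.
No row becomes fully distinguished — the join is lossy.

No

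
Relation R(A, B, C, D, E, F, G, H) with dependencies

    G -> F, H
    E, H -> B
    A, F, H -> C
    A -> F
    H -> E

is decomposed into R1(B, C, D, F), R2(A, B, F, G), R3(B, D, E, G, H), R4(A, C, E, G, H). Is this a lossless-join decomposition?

Chase test. Columns are A, B, C, D, E, F, G, H; row i has aⱼ where attribute j ∈ Ri, else bᵢⱼ.
Initial tableau (one row per fragment):
  row 1: b11 a2 a3 a4 b15 a6 b17 b18
  row 2: a1 a2 b23 b24 b25 a6 a7 b28
  row 3: b31 a2 b33 a4 a5 b36 a7 a8
  row 4: a1 b42 a3 b44 a5 b46 a7 a8
Rows 2 and 3 agree on G; apply G→F, H and equate their F, H entries.
Rows 2 and 4 agree on G; apply G→F, H and equate their F, H entries.
Rows 3 and 4 agree on E, H; apply E, H→B and equate their B entries.
Rows 2 and 4 agree on A, F, H; apply A, F, H→C and equate their C entries.
Rows 2 and 3 agree on H; apply H→E and equate their E entries.
No row becomes fully distinguished — the join is lossy.

No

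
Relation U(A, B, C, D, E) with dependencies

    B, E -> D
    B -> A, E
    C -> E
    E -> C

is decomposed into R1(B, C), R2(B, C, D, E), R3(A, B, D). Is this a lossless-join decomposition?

Yes

Chase test. Columns are A, B, C, D, E; row i has aⱼ where attribute j ∈ Ri, else bᵢⱼ.
Initial tableau (one row per fragment):
  row 1: b11 a2 a3 b14 b15
  row 2: b21 a2 a3 a4 a5
  row 3: a1 a2 b33 a4 b35
Rows 1 and 2 agree on B; apply B→A, E and equate their A, E entries.
Rows 1 and 3 agree on B; apply B→A, E and equate their A, E entries.
Rows 1 and 3 agree on E; apply E→C and equate their C entries.
Rows 1 and 2 agree on B, E; apply B, E→D and equate their D entries.
Row 1 is now all distinguished symbols — the join is lossless.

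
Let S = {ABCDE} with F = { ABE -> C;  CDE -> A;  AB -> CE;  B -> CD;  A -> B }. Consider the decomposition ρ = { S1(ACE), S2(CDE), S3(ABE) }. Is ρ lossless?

No

Chase test. Columns are ABCDE; row i has aⱼ where attribute j ∈ Si, else bᵢⱼ.
Initial tableau (one row per fragment):
  row 1: a1 b12 a3 b14 a5
  row 2: b21 b22 a3 a4 a5
  row 3: a1 a2 b33 b34 a5
Rows 1 and 3 agree on A; apply A→B and equate their B entries.
Rows 1 and 3 agree on ABE; apply ABE→C and equate their C entries.
Rows 1 and 3 agree on B; apply B→CD and equate their CD entries.
No row becomes fully distinguished — the join is lossy.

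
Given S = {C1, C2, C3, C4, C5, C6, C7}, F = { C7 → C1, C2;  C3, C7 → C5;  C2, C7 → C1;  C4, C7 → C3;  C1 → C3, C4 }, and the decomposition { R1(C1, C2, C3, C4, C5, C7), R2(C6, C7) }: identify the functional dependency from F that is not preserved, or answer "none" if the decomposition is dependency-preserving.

none

C7 → C1, C2 lies within R1.
C3, C7 → C5 lies within R1.
C2, C7 → C1 lies within R1.
C4, C7 → C3 lies within R1.
C1 → C3, C4 lies within R1.
Every dependency is enforceable on the fragments, so the decomposition is dependency-preserving.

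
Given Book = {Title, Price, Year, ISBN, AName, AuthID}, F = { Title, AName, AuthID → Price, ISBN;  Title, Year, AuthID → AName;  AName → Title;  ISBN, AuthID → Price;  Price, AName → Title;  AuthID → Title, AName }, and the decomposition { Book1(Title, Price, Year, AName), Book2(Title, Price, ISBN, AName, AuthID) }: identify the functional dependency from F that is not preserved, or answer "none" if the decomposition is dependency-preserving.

none

Title, AName, AuthID → Price, ISBN lies within Book2.
Title, Year, AuthID → AName: restricted closure across fragments reaches AName.
AName → Title lies within Book1.
ISBN, AuthID → Price lies within Book2.
Price, AName → Title lies within Book1.
AuthID → Title, AName lies within Book2.
Every dependency is enforceable on the fragments, so the decomposition is dependency-preserving.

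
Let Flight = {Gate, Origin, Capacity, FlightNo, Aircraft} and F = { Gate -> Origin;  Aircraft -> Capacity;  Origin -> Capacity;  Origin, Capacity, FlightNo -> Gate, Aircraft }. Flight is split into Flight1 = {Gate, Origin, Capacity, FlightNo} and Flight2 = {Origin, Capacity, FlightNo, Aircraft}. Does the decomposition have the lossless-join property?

Yes

Common attributes: Flight1 ∩ Flight2 = {Origin, Capacity, FlightNo}.
Closure of {Origin, Capacity, FlightNo}: Origin, Capacity, FlightNo → Gate, Aircraft applies, adding Gate, Aircraft. So (Origin, Capacity, FlightNo)⁺ = {Gate, Origin, Capacity, FlightNo, Aircraft}.
This closure contains every attribute of Flight1, so Flight1 ∩ Flight2 → Flight1. The join is lossless.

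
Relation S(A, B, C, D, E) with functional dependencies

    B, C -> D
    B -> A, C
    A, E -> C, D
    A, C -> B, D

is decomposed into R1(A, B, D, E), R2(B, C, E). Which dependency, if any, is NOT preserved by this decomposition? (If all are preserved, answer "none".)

Check A, C → B, D: no single fragment contains all of {A, B, C, D}, and the restricted closure of {A, C} across the fragments never reaches {B, D}.
B, C → D is preserved.
B → A, C is preserved.
A, E → C, D is preserved.

A, C -> B, D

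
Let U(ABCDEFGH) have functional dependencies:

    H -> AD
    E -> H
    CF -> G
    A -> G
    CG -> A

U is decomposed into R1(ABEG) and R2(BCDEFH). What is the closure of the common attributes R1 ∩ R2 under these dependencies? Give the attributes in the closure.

R1 ∩ R2 = {BE}.
E → H applies, adding H
H → AD applies, adding AD
A → G applies, adding G
Closure: {ABDEGH}.

ABDEGH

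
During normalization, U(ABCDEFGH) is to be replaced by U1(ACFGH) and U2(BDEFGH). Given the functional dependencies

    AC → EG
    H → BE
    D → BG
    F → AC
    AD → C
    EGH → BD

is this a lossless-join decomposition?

Yes

Common attributes: U1 ∩ U2 = {FGH}.
Closure of {FGH}: H → BE applies, adding BE; F → AC applies, adding AC; EGH → BD applies, adding D. So (FGH)⁺ = {ABCDEFGH}.
This closure contains every attribute of U1, so U1 ∩ U2 → U1. The join is lossless.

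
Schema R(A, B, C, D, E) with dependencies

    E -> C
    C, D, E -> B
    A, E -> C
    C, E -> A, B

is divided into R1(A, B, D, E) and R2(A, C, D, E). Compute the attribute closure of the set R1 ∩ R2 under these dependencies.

R1 ∩ R2 = {A, D, E}.
E → C applies, adding C
C, D, E → B applies, adding B
Closure: {A, B, C, D, E}.

A, B, C, D, E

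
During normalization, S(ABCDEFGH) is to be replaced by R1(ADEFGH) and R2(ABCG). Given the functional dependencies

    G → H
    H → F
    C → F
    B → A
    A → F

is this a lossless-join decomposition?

Common attributes: R1 ∩ R2 = {AG}.
Closure of {AG}: G → H applies, adding H; H → F applies, adding F. So (AG)⁺ = {AFGH}.
The closure contains neither all of R1 = {ADEFGH} nor all of R2 = {ABCG}, so the common attributes are not a superkey of either fragment. The join is lossy.

No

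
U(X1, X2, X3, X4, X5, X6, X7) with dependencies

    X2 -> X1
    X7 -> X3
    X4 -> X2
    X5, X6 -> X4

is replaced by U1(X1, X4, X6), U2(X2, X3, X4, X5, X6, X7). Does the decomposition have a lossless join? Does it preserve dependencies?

Lossless test: (X4, X6)⁺ = {X1, X2, X4, X6}, which contains all of one fragment — lossless.
Dependency preservation: the restricted closure of {X2} across the fragments never reaches {X1}, so X2 → X1 cannot be enforced without a join — not preserved.

lossless but not dependency-preserving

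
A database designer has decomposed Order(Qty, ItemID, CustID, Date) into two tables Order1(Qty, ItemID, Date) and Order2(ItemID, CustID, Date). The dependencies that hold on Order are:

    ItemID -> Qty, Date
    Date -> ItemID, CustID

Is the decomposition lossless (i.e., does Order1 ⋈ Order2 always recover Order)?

Yes

Common attributes: Order1 ∩ Order2 = {ItemID, Date}.
Closure of {ItemID, Date}: ItemID → Qty, Date applies, adding Qty; Date → ItemID, CustID applies, adding CustID. So (ItemID, Date)⁺ = {Qty, ItemID, CustID, Date}.
This closure contains every attribute of Order1, so Order1 ∩ Order2 → Order1. The join is lossless.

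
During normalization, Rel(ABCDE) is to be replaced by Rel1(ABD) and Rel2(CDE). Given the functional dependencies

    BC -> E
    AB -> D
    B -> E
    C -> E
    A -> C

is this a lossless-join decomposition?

No

Common attributes: Rel1 ∩ Rel2 = {D}.
No dependency enlarges {D}, so (D)⁺ = {D}.
The closure contains neither all of Rel1 = {ABD} nor all of Rel2 = {CDE}, so the common attributes are not a superkey of either fragment. The join is lossy.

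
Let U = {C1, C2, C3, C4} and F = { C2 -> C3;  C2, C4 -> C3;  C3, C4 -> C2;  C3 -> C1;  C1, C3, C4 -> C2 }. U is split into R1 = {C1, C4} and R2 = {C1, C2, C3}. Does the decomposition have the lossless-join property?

No

Common attributes: R1 ∩ R2 = {C1}.
No dependency enlarges {C1}, so (C1)⁺ = {C1}.
The closure contains neither all of R1 = {C1, C4} nor all of R2 = {C1, C2, C3}, so the common attributes are not a superkey of either fragment. The join is lossy.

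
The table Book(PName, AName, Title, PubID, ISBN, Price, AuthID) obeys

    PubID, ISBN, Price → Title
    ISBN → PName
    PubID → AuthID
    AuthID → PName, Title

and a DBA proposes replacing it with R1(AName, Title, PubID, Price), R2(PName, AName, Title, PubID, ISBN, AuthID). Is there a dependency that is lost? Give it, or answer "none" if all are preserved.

none

PubID, ISBN, Price → Title: restricted closure across fragments reaches Title.
ISBN → PName lies within R2.
PubID → AuthID lies within R2.
AuthID → PName, Title lies within R2.
Every dependency is enforceable on the fragments, so the decomposition is dependency-preserving.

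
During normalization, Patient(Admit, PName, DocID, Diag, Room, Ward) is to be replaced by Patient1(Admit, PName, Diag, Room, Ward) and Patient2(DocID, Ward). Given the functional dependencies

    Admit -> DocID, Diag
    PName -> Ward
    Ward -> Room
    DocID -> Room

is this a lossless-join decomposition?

No

Common attributes: Patient1 ∩ Patient2 = {Ward}.
Closure of {Ward}: Ward → Room applies, adding Room. So (Ward)⁺ = {Room, Ward}.
The closure contains neither all of Patient1 = {Admit, PName, Diag, Room, Ward} nor all of Patient2 = {DocID, Ward}, so the common attributes are not a superkey of either fragment. The join is lossy.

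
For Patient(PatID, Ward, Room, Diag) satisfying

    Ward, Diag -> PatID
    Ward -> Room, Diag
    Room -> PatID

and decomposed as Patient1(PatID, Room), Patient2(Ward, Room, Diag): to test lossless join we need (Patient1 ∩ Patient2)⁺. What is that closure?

Patient1 ∩ Patient2 = {Room}.
Room → PatID applies, adding PatID
Closure: {PatID, Room}.

PatID, Room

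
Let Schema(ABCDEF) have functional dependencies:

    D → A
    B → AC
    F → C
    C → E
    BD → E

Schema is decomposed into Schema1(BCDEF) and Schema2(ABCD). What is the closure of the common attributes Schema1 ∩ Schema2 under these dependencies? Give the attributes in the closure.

ABCDE

Schema1 ∩ Schema2 = {BCD}.
D → A applies, adding A
C → E applies, adding E
Closure: {ABCDE}.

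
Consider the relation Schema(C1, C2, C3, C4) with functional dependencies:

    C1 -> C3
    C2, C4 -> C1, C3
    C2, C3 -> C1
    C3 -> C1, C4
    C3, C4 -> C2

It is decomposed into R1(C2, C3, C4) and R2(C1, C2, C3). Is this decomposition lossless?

Common attributes: R1 ∩ R2 = {C2, C3}.
Closure of {C2, C3}: C2, C3 → C1 applies, adding C1; C3 → C1, C4 applies, adding C4. So (C2, C3)⁺ = {C1, C2, C3, C4}.
This closure contains every attribute of R1, so R1 ∩ R2 → R1. The join is lossless.

Yes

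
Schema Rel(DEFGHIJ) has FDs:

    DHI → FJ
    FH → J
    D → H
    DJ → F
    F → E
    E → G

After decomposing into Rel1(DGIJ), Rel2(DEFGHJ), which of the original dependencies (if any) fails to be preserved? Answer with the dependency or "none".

DHI → FJ: restricted closure across fragments reaches FJ.
FH → J lies within Rel2.
D → H lies within Rel2.
DJ → F lies within Rel2.
F → E lies within Rel2.
E → G lies within Rel2.
Every dependency is enforceable on the fragments, so the decomposition is dependency-preserving.

none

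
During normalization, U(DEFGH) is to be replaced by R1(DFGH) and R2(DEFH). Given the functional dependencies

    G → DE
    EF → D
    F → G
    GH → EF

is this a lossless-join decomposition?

Yes

Common attributes: R1 ∩ R2 = {DFH}.
Closure of {DFH}: F → G applies, adding G; GH → EF applies, adding E. So (DFH)⁺ = {DEFGH}.
This closure contains every attribute of R1, so R1 ∩ R2 → R1. The join is lossless.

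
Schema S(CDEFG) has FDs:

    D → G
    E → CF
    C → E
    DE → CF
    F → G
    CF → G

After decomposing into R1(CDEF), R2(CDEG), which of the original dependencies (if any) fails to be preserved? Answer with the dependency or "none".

Check F → G: no single fragment contains all of {FG}, and the restricted closure of {F} across the fragments never reaches {G}.
D → G is preserved.
E → CF is preserved.
C → E is preserved.
DE → CF is preserved.
CF → G is preserved.

F → G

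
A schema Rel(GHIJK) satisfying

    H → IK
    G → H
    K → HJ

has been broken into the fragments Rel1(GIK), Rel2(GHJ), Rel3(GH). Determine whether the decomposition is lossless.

Yes

Chase test. Columns are GHIJK; row i has aⱼ where attribute j ∈ Reli, else bᵢⱼ.
Initial tableau (one row per fragment):
  row 1: a1 b12 a3 b14 a5
  row 2: a1 a2 b23 a4 b25
  row 3: a1 a2 b33 b34 b35
Rows 2 and 3 agree on H; apply H→IK and equate their IK entries.
Rows 1 and 2 agree on G; apply G→H and equate their H entries.
Rows 2 and 3 agree on K; apply K→HJ and equate their HJ entries.
Rows 1 and 2 agree on H; apply H→IK and equate their IK entries.
Rows 1 and 2 agree on K; apply K→HJ and equate their HJ entries.
Row 1 is now all distinguished symbols — the join is lossless.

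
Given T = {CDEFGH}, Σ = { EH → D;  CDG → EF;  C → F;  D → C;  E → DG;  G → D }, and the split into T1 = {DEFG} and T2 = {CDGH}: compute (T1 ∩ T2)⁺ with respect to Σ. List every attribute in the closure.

CDEFG

T1 ∩ T2 = {DG}.
D → C applies, adding C
CDG → EF applies, adding EF
Closure: {CDEFG}.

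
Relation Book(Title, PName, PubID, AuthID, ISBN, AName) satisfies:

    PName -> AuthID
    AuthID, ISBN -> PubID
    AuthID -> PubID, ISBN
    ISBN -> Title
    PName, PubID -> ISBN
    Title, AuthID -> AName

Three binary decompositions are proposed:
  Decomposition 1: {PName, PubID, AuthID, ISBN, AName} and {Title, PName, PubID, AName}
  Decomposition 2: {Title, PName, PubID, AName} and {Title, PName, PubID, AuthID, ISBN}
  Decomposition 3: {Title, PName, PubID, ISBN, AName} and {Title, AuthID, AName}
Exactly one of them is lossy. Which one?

Decomposition 1: common = {PName, PubID, AName}, closure = {Title, PName, PubID, AuthID, ISBN, AName} → lossless.
Decomposition 2: common = {Title, PName, PubID}, closure = {Title, PName, PubID, AuthID, ISBN, AName} → lossless.
Decomposition 3: common = {Title, AName}, closure = {Title, AName} → lossy.

Decomposition 3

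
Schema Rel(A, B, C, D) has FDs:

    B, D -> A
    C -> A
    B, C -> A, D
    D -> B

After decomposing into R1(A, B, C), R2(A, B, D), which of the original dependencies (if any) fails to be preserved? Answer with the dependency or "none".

B, C -> A, D

Check B, C → A, D: no single fragment contains all of {A, B, C, D}, and the restricted closure of {B, C} across the fragments never reaches {A, D}.
B, D → A is preserved.
C → A is preserved.
D → B is preserved.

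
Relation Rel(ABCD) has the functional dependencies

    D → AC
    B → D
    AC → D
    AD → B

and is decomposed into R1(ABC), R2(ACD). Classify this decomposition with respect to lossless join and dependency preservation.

lossless and dependency-preserving

Lossless test: (AC)⁺ = {ABCD}, which contains all of one fragment — lossless.
Dependency preservation: B → D; AD → B are not contained in any single fragment, but the restricted closure of each left-hand side across the fragments still reaches the right-hand side; the remaining FDs each lie inside some fragment. All dependencies are preserved.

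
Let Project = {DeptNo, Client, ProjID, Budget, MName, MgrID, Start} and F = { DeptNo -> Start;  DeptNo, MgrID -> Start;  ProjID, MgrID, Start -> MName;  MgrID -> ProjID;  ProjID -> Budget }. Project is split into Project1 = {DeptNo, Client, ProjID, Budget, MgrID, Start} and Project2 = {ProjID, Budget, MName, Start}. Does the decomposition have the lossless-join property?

No

Common attributes: Project1 ∩ Project2 = {ProjID, Budget, Start}.
No dependency enlarges {ProjID, Budget, Start}, so (ProjID, Budget, Start)⁺ = {ProjID, Budget, Start}.
The closure contains neither all of Project1 = {DeptNo, Client, ProjID, Budget, MgrID, Start} nor all of Project2 = {ProjID, Budget, MName, Start}, so the common attributes are not a superkey of either fragment. The join is lossy.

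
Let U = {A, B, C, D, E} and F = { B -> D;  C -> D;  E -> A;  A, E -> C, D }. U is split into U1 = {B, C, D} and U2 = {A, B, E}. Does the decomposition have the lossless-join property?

Common attributes: U1 ∩ U2 = {B}.
Closure of {B}: B → D applies, adding D. So (B)⁺ = {B, D}.
The closure contains neither all of U1 = {B, C, D} nor all of U2 = {A, B, E}, so the common attributes are not a superkey of either fragment. The join is lossy.

No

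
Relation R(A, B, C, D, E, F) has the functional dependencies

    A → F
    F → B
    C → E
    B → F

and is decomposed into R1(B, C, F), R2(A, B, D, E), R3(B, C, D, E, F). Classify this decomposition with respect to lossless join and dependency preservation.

Lossless test (chase): Rows 1 and 3 agree on C; apply C→E and equate their E entries. Rows 1 and 2 agree on B; apply B→F and equate their F entries. No row becomes fully distinguished — the join is lossy.
Dependency preservation: A → F is not contained in any single fragment, but the restricted closure of its left-hand side across the fragments still reaches the right-hand side; the remaining FDs each lie inside some fragment. All dependencies are preserved.

lossy but dependency-preserving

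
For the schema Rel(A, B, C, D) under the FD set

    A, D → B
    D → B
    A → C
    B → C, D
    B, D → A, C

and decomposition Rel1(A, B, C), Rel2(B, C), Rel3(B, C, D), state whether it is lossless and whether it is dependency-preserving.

lossless and dependency-preserving

Lossless test (chase): Rows 1 and 2 agree on B; apply B→C, D and equate their C, D entries. Rows 1 and 3 agree on B; apply B→C, D and equate their C, D entries. Rows 1 and 2 agree on B, D; apply B, D→A, C and equate their A, C entries. Rows 1 and 3 agree on B, D; apply B, D→A, C and equate their A, C entries. Row 1 is now all distinguished symbols — the join is lossless.
Dependency preservation: A, D → B; B, D → A, C are not contained in any single fragment, but the restricted closure of each left-hand side across the fragments still reaches the right-hand side; the remaining FDs each lie inside some fragment. All dependencies are preserved.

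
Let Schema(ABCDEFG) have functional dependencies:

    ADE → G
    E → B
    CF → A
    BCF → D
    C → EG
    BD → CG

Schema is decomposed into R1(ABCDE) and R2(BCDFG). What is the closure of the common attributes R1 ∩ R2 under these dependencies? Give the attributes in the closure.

BCDEG

R1 ∩ R2 = {BCD}.
C → EG applies, adding EG
Closure: {BCDEG}.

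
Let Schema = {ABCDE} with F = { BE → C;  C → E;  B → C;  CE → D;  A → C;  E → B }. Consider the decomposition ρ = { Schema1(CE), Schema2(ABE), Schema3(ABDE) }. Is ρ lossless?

Chase test. Columns are ABCDE; row i has aⱼ where attribute j ∈ Schemai, else bᵢⱼ.
Initial tableau (one row per fragment):
  row 1: b11 b12 a3 b14 a5
  row 2: a1 a2 b23 b24 a5
  row 3: a1 a2 b33 a4 a5
Rows 2 and 3 agree on BE; apply BE→C and equate their C entries.
Rows 2 and 3 agree on CE; apply CE→D and equate their D entries.
Rows 1 and 2 agree on E; apply E→B and equate their B entries.
Rows 1 and 2 agree on BE; apply BE→C and equate their C entries.
Rows 1 and 2 agree on CE; apply CE→D and equate their D entries.
Row 2 is now all distinguished symbols — the join is lossless.

Yes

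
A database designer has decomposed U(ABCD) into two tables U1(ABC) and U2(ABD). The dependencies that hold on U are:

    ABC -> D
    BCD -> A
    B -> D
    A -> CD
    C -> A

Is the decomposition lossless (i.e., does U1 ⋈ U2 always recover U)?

Common attributes: U1 ∩ U2 = {AB}.
Closure of {AB}: B → D applies, adding D; A → CD applies, adding C. So (AB)⁺ = {ABCD}.
This closure contains every attribute of U1, so U1 ∩ U2 → U1. The join is lossless.

Yes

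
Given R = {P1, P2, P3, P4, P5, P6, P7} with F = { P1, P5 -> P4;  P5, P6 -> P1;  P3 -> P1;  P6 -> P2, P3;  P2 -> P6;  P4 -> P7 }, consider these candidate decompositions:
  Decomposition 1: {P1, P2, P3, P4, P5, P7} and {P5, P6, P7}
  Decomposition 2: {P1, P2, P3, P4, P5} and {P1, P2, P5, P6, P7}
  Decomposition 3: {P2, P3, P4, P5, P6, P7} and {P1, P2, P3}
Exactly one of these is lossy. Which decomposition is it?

Decomposition 1

Decomposition 1: common = {P5, P7}, closure = {P5, P7} → lossy.
Decomposition 2: common = {P1, P2, P5}, closure = {P1, P2, P3, P4, P5, P6, P7} → lossless.
Decomposition 3: common = {P2, P3}, closure = {P1, P2, P3, P6} → lossless.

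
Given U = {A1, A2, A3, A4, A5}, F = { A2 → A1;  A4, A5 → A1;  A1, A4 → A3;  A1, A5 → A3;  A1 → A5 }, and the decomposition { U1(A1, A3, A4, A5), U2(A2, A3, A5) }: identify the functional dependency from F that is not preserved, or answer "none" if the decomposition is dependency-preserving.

A2 → A1

Check A2 → A1: no single fragment contains all of {A1, A2}, and the restricted closure of {A2} across the fragments never reaches {A1}.
A4, A5 → A1 is preserved.
A1, A4 → A3 is preserved.
A1, A5 → A3 is preserved.
A1 → A5 is preserved.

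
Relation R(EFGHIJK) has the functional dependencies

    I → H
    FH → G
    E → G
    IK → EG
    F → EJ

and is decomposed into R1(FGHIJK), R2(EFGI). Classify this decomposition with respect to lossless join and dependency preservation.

Lossless test: (FGI)⁺ = {EFGHIJ}, which contains all of one fragment — lossless.
Dependency preservation: the restricted closure of {IK} across the fragments never reaches {EG}, so IK → EG cannot be enforced without a join — not preserved.

lossless but not dependency-preserving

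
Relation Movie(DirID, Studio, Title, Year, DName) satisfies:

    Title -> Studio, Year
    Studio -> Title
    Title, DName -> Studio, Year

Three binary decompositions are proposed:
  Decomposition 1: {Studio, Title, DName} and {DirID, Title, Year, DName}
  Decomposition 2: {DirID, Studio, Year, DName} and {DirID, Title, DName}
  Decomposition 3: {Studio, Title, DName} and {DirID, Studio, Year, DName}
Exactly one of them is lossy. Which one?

Decomposition 2

Decomposition 1: common = {Title, DName}, closure = {Studio, Title, Year, DName} → lossless.
Decomposition 2: common = {DirID, DName}, closure = {DirID, DName} → lossy.
Decomposition 3: common = {Studio, DName}, closure = {Studio, Title, Year, DName} → lossless.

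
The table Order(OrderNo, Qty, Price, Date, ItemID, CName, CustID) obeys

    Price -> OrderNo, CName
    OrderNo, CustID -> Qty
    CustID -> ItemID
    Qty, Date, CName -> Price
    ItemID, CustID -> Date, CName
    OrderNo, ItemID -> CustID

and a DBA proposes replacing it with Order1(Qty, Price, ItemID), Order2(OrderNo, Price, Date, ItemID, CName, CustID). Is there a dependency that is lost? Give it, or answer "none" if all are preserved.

Qty, Date, CName -> Price

Check Qty, Date, CName → Price: no single fragment contains all of {Qty, Price, Date, CName}, and the restricted closure of {Qty, Date, CName} across the fragments never reaches {Price}.
Price → OrderNo, CName is preserved.
OrderNo, CustID → Qty is preserved.
CustID → ItemID is preserved.
ItemID, CustID → Date, CName is preserved.
OrderNo, ItemID → CustID is preserved.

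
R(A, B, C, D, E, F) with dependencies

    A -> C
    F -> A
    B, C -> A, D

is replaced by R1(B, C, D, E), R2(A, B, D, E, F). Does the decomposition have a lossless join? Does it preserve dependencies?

Lossless test: (B, D, E)⁺ = {B, D, E}, which is a superkey of neither fragment — lossy.
Dependency preservation: the restricted closure of {A} across the fragments never reaches {C}, so A → C cannot be enforced without a join — not preserved.

lossy and not dependency-preserving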